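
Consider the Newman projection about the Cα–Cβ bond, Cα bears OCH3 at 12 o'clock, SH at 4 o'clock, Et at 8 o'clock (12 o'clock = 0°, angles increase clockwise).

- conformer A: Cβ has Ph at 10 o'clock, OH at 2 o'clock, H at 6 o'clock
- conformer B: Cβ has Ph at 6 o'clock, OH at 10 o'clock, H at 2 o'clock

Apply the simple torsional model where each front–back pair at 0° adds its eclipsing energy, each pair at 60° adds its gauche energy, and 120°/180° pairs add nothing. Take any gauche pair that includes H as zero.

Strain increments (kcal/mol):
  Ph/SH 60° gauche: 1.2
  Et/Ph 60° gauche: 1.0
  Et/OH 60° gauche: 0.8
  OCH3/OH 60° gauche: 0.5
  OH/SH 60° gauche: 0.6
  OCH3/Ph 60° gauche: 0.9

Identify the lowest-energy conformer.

A

A (staggered): OCH3–Ph gauche, OCH3–OH gauche, SH–OH gauche, Et–Ph gauche; 0.9 + 0.5 + 0.6 + 1.0 = 3.0 kcal/mol.
B (staggered): OCH3–OH gauche, SH–Ph gauche, Et–Ph gauche, Et–OH gauche; 0.5 + 1.2 + 1.0 + 0.8 = 3.5 kcal/mol.
A has the lowest total (3.0 kcal/mol).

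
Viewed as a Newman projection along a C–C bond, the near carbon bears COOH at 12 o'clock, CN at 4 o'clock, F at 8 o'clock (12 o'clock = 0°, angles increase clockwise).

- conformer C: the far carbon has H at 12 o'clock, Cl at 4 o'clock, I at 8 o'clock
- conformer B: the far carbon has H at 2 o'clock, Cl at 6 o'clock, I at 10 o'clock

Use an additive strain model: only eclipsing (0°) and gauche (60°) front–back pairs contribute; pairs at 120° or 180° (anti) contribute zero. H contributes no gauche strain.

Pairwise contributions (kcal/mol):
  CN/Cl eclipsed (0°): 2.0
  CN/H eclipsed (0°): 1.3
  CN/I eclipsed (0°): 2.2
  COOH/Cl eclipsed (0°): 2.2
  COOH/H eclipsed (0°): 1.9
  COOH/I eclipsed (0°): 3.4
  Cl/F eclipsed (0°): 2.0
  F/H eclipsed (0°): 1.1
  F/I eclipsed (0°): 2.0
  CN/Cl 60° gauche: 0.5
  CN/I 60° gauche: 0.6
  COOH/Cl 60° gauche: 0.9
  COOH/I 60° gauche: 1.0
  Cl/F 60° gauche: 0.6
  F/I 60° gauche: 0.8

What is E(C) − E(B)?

C (eclipsed): COOH–H eclipsed, CN–Cl eclipsed, F–I eclipsed; 1.9 + 2.0 + 2.0 = 5.9 kcal/mol.
B (staggered): COOH–I gauche, CN–Cl gauche, F–Cl gauche, F–I gauche; 1.0 + 0.5 + 0.6 + 0.8 = 2.9 kcal/mol.
E(C) − E(B) = 5.9 − 2.9 = +3.0 kcal/mol.

+3.0 kcal/mol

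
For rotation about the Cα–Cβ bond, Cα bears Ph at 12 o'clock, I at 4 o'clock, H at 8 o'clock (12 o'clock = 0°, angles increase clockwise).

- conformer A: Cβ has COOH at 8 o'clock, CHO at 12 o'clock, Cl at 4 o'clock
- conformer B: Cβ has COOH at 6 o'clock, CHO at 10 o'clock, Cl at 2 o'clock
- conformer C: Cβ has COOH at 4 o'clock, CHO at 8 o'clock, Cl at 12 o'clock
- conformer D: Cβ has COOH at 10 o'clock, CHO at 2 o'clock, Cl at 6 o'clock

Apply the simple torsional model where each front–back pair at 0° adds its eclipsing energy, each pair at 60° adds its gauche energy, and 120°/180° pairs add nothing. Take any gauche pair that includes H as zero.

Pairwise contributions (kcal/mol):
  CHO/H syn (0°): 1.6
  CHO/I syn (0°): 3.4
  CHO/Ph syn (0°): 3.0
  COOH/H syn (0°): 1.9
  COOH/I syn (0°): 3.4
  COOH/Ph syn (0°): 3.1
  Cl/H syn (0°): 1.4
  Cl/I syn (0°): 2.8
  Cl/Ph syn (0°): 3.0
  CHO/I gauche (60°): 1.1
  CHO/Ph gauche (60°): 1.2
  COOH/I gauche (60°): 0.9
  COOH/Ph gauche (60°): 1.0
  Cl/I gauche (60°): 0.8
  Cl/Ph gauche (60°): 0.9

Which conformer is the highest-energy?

C

A (eclipsed): Ph(0°)/CHO(0°) eclipsed 3.0; I(120°)/Cl(120°) eclipsed 2.8; H(240°)/COOH(240°) eclipsed 1.9 → 7.7 kcal/mol.
B (staggered): Ph(0°)/CHO(300°) gauche 1.2; Ph(0°)/Cl(60°) gauche 0.9; I(120°)/COOH(180°) gauche 0.9; I(120°)/Cl(60°) gauche 0.8 → 3.8 kcal/mol.
C (eclipsed): Ph(0°)/Cl(0°) eclipsed 3.0; I(120°)/COOH(120°) eclipsed 3.4; H(240°)/CHO(240°) eclipsed 1.6 → 8.0 kcal/mol.
D (staggered): Ph(0°)/COOH(300°) gauche 1.0; Ph(0°)/CHO(60°) gauche 1.2; I(120°)/CHO(60°) gauche 1.1; I(120°)/Cl(180°) gauche 0.8 → 4.1 kcal/mol.
C has the highest total (8.0 kcal/mol).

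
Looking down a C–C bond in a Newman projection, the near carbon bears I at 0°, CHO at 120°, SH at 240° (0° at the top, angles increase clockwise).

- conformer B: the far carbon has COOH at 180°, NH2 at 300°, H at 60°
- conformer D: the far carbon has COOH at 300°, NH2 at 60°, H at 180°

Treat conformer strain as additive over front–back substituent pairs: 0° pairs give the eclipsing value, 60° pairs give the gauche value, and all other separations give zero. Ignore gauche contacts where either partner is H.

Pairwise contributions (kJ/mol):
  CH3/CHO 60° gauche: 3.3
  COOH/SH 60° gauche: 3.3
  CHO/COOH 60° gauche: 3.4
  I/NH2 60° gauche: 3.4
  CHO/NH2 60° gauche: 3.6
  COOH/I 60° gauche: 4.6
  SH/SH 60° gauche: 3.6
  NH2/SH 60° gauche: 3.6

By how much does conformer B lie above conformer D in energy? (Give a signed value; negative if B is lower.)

-1.2 kJ/mol

B (staggered): I(0°)/NH2(300°) gauche 3.4; CHO(120°)/COOH(180°) gauche 3.4; SH(240°)/COOH(180°) gauche 3.3; SH(240°)/NH2(300°) gauche 3.6 → 13.7 kJ/mol.
D (staggered): I(0°)/COOH(300°) gauche 4.6; I(0°)/NH2(60°) gauche 3.4; CHO(120°)/NH2(60°) gauche 3.6; SH(240°)/COOH(300°) gauche 3.3 → 14.9 kJ/mol.
E(B) − E(D) = 13.7 − 14.9 = -1.2 kJ/mol.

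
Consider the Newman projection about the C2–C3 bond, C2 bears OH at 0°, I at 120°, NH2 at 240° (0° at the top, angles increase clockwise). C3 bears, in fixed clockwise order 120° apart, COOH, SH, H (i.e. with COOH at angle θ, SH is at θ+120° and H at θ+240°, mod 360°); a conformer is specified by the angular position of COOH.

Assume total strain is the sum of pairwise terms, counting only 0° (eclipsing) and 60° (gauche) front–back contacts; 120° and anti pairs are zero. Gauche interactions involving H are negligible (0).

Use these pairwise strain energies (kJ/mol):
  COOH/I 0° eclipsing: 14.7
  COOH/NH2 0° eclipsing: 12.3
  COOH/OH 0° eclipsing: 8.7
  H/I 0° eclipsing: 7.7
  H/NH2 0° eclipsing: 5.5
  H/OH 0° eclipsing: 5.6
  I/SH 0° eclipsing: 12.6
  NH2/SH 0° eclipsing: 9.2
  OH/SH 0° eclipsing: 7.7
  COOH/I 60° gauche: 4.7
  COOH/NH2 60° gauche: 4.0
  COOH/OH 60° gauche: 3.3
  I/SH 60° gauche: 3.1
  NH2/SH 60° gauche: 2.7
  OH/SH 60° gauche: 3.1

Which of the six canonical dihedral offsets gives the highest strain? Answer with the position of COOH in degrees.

COOH at 0° is eclipsed. OH at 0° is eclipsed with COOH at 0° (8.7); I at 120° is eclipsed with SH at 120° (12.6); NH2 at 240° is eclipsed with H at 240° (5.5). Total 26.8 kJ/mol.
COOH at 60° is staggered. OH at 0° is gauche with COOH at 60° (3.3); I at 120° is gauche with COOH at 60° (4.7); I at 120° is gauche with SH at 180° (3.1); NH2 at 240° is gauche with SH at 180° (2.7). Total 13.8 kJ/mol.
COOH at 120° is eclipsed. OH at 0° is eclipsed with H at 0° (5.6); I at 120° is eclipsed with COOH at 120° (14.7); NH2 at 240° is eclipsed with SH at 240° (9.2). Total 29.5 kJ/mol.
COOH at 180° is staggered. OH at 0° is gauche with SH at 300° (3.1); I at 120° is gauche with COOH at 180° (4.7); NH2 at 240° is gauche with COOH at 180° (4.0); NH2 at 240° is gauche with SH at 300° (2.7). Total 14.5 kJ/mol.
COOH at 240° is eclipsed. OH at 0° is eclipsed with SH at 0° (7.7); I at 120° is eclipsed with H at 120° (7.7); NH2 at 240° is eclipsed with COOH at 240° (12.3). Total 27.7 kJ/mol.
COOH at 300° is staggered. OH at 0° is gauche with COOH at 300° (3.3); OH at 0° is gauche with SH at 60° (3.1); I at 120° is gauche with SH at 60° (3.1); NH2 at 240° is gauche with COOH at 300° (4.0). Total 13.5 kJ/mol.
The maximum (29.5 kJ/mol) occurs with COOH at 120°.

120°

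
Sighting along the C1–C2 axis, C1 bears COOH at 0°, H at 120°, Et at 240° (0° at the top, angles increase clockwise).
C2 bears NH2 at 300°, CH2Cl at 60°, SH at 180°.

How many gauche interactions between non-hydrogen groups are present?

Non-H gauche pairs: COOH(0°)/NH2(300°); COOH(0°)/CH2Cl(60°); Et(240°)/NH2(300°); Et(240°)/SH(180°) — 4 interactions.

4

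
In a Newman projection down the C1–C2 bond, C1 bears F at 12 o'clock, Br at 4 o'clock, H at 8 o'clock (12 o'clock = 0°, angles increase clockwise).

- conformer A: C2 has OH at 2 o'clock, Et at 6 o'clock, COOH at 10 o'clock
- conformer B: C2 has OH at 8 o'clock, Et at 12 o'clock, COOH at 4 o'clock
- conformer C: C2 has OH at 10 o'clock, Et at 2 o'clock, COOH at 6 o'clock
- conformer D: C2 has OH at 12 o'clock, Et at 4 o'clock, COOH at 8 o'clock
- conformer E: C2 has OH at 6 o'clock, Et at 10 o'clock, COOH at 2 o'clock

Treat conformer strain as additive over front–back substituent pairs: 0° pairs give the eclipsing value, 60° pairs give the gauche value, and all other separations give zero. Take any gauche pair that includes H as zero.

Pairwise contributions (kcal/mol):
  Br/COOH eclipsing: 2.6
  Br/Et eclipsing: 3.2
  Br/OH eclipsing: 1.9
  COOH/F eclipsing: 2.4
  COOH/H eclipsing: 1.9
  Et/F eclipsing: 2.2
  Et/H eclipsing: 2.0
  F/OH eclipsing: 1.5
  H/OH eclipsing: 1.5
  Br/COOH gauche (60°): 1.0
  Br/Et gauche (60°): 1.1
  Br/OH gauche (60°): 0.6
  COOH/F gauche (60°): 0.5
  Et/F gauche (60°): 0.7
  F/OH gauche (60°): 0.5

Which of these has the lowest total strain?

A (staggered): F(0°)/OH(60°) gauche 0.5; F(0°)/COOH(300°) gauche 0.5; Br(120°)/OH(60°) gauche 0.6; Br(120°)/Et(180°) gauche 1.1 → 2.7 kcal/mol.
B (eclipsed): F(0°)/Et(0°) eclipsed 2.2; Br(120°)/COOH(120°) eclipsed 2.6; H(240°)/OH(240°) eclipsed 1.5 → 6.3 kcal/mol.
C (staggered): F(0°)/OH(300°) gauche 0.5; F(0°)/Et(60°) gauche 0.7; Br(120°)/Et(60°) gauche 1.1; Br(120°)/COOH(180°) gauche 1.0 → 3.3 kcal/mol.
D (eclipsed): F(0°)/OH(0°) eclipsed 1.5; Br(120°)/Et(120°) eclipsed 3.2; H(240°)/COOH(240°) eclipsed 1.9 → 6.6 kcal/mol.
E (staggered): F(0°)/Et(300°) gauche 0.7; F(0°)/COOH(60°) gauche 0.5; Br(120°)/OH(180°) gauche 0.6; Br(120°)/COOH(60°) gauche 1.0 → 2.8 kcal/mol.
A has the lowest total (2.7 kcal/mol).

A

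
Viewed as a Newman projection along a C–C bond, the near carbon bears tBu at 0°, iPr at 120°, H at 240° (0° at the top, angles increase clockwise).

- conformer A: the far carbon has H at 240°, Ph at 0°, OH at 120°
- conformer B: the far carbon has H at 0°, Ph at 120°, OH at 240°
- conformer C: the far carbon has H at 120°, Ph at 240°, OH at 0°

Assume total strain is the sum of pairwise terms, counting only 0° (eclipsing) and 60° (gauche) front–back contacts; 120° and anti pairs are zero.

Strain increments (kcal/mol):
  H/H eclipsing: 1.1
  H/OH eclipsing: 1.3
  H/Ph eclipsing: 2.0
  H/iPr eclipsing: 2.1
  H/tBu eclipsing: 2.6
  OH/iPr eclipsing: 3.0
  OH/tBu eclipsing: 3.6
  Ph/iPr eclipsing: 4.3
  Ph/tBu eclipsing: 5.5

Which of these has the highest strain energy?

A

A (eclipsed): tBu–Ph eclipsed, iPr–OH eclipsed, H–H eclipsed; 5.5 + 3.0 + 1.1 = 9.6 kcal/mol.
B (eclipsed): tBu–H eclipsed, iPr–Ph eclipsed, H–OH eclipsed; 2.6 + 4.3 + 1.3 = 8.2 kcal/mol.
C (eclipsed): tBu–OH eclipsed, iPr–H eclipsed, H–Ph eclipsed; 3.6 + 2.1 + 2.0 = 7.7 kcal/mol.
A has the highest total (9.6 kcal/mol).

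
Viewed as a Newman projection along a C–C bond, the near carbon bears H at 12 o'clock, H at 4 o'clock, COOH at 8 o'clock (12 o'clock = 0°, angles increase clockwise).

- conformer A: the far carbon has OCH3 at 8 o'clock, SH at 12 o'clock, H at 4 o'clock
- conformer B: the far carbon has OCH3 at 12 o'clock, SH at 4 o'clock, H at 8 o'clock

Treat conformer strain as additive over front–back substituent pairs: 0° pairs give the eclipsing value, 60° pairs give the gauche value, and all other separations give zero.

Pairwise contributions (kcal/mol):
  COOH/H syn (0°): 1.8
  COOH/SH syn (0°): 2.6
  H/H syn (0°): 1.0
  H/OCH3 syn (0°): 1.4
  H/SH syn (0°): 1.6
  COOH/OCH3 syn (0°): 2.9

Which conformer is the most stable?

B

A is eclipsed. H at 0° is eclipsed with SH at 0° (1.6); H at 120° is eclipsed with H at 120° (1.0); COOH at 240° is eclipsed with OCH3 at 240° (2.9). Total 5.5 kcal/mol.
B is eclipsed. H at 0° is eclipsed with OCH3 at 0° (1.4); H at 120° is eclipsed with SH at 120° (1.6); COOH at 240° is eclipsed with H at 240° (1.8). Total 4.8 kcal/mol.
B has the lowest total (4.8 kcal/mol).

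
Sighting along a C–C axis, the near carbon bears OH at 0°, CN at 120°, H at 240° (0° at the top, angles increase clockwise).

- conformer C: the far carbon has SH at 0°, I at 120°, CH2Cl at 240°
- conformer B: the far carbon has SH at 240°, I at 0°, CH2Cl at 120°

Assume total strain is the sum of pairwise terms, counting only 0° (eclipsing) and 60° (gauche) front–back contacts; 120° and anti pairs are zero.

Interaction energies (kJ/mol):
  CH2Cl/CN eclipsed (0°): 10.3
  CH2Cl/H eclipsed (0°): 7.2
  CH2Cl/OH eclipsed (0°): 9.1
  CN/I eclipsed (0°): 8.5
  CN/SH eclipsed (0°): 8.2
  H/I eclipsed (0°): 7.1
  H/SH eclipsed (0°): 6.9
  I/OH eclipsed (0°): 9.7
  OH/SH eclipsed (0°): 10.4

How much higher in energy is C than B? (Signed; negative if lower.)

-0.8 kJ/mol

C (eclipsed): OH(0°)/SH(0°) eclipsed 10.4; CN(120°)/I(120°) eclipsed 8.5; H(240°)/CH2Cl(240°) eclipsed 7.2 → 26.1 kJ/mol.
B (eclipsed): OH(0°)/I(0°) eclipsed 9.7; CN(120°)/CH2Cl(120°) eclipsed 10.3; H(240°)/SH(240°) eclipsed 6.9 → 26.9 kJ/mol.
E(C) − E(B) = 26.1 − 26.9 = -0.8 kJ/mol.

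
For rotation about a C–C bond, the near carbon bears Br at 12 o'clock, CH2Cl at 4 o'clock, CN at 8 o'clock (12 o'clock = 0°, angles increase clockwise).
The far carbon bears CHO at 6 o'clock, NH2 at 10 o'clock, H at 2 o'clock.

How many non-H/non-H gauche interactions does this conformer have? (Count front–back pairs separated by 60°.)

4

Non-H gauche pairs: Br(0°)/NH2(300°); CH2Cl(120°)/CHO(180°); CN(240°)/CHO(180°); CN(240°)/NH2(300°) — 4 interactions.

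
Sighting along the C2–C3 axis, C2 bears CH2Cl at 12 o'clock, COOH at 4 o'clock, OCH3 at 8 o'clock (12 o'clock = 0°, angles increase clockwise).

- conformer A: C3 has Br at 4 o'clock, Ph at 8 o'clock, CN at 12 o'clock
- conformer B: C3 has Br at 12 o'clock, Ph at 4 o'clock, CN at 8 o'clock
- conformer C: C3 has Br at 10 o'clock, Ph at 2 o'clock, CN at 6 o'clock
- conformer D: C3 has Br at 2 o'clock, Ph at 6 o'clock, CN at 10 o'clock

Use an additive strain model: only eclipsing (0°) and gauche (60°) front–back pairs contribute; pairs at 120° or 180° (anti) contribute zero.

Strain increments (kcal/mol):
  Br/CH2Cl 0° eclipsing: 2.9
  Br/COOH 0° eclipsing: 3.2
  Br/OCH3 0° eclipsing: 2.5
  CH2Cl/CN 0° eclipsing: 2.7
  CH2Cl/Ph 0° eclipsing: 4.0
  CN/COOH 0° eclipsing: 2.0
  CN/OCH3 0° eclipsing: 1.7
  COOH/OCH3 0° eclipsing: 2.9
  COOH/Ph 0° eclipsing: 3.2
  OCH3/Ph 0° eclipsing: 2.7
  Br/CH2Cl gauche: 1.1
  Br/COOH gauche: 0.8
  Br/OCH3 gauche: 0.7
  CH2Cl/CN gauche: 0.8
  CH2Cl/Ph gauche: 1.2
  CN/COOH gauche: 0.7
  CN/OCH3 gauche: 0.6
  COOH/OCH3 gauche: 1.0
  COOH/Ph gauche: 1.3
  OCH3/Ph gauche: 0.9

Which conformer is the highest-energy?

A (eclipsed): CH2Cl–CN eclipsed, COOH–Br eclipsed, OCH3–Ph eclipsed; 2.7 + 3.2 + 2.7 = 8.6 kcal/mol.
B (eclipsed): CH2Cl–Br eclipsed, COOH–Ph eclipsed, OCH3–CN eclipsed; 2.9 + 3.2 + 1.7 = 7.8 kcal/mol.
C (staggered): CH2Cl–Br gauche, CH2Cl–Ph gauche, COOH–Ph gauche, COOH–CN gauche, OCH3–Br gauche, OCH3–CN gauche; 1.1 + 1.2 + 1.3 + 0.7 + 0.7 + 0.6 = 5.6 kcal/mol.
D (staggered): CH2Cl–Br gauche, CH2Cl–CN gauche, COOH–Br gauche, COOH–Ph gauche, OCH3–Ph gauche, OCH3–CN gauche; 1.1 + 0.8 + 0.8 + 1.3 + 0.9 + 0.6 = 5.5 kcal/mol.
A has the highest total (8.6 kcal/mol).

A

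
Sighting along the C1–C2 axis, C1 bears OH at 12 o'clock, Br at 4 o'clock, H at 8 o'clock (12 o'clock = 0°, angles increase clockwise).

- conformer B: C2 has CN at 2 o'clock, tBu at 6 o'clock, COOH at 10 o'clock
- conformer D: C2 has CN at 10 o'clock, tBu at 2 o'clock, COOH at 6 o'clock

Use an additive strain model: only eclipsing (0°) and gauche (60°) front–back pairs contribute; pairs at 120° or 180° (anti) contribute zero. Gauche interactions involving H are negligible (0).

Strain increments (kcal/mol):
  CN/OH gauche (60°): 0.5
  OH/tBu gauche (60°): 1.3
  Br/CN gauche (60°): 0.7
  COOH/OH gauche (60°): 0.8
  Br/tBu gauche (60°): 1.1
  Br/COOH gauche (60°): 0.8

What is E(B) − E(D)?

B (staggered): OH(0°)/CN(60°) gauche 0.5; OH(0°)/COOH(300°) gauche 0.8; Br(120°)/CN(60°) gauche 0.7; Br(120°)/tBu(180°) gauche 1.1 → 3.1 kcal/mol.
D (staggered): OH(0°)/CN(300°) gauche 0.5; OH(0°)/tBu(60°) gauche 1.3; Br(120°)/tBu(60°) gauche 1.1; Br(120°)/COOH(180°) gauche 0.8 → 3.7 kcal/mol.
E(B) − E(D) = 3.1 − 3.7 = -0.6 kcal/mol.

-0.6 kcal/mol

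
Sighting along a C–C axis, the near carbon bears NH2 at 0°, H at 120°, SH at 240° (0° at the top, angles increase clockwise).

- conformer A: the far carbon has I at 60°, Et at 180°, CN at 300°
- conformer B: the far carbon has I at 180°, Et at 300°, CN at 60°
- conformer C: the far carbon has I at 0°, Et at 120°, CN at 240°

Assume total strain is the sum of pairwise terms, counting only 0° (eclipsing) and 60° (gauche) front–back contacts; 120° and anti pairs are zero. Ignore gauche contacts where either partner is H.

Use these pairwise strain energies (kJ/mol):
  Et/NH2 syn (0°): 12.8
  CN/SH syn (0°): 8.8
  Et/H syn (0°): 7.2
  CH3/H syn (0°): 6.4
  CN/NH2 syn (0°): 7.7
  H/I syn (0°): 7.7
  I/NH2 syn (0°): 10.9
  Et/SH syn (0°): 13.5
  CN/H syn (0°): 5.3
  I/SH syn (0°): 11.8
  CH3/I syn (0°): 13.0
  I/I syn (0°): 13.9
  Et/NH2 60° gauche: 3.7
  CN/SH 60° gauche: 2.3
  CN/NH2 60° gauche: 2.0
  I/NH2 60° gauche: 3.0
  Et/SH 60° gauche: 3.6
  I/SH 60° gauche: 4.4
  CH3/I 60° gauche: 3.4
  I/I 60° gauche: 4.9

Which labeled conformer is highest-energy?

C

A (staggered): NH2(0°)/I(60°) gauche 3.0; NH2(0°)/CN(300°) gauche 2.0; SH(240°)/Et(180°) gauche 3.6; SH(240°)/CN(300°) gauche 2.3 → 10.9 kJ/mol.
B (staggered): NH2(0°)/Et(300°) gauche 3.7; NH2(0°)/CN(60°) gauche 2.0; SH(240°)/I(180°) gauche 4.4; SH(240°)/Et(300°) gauche 3.6 → 13.7 kJ/mol.
C (eclipsed): NH2(0°)/I(0°) eclipsed 10.9; H(120°)/Et(120°) eclipsed 7.2; SH(240°)/CN(240°) eclipsed 8.8 → 26.9 kJ/mol.
C has the highest total (26.9 kJ/mol).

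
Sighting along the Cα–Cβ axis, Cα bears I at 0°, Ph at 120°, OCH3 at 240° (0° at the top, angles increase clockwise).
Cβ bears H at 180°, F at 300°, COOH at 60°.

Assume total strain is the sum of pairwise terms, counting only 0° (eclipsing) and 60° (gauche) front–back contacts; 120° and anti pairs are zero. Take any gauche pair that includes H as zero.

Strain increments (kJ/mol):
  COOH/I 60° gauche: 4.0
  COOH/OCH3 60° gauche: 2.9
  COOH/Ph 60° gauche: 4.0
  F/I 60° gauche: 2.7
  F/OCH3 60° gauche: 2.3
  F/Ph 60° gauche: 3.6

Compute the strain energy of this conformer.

13.0 kJ/mol

This conformer (staggered): I(0°)/F(300°) gauche 2.7; I(0°)/COOH(60°) gauche 4.0; Ph(120°)/COOH(60°) gauche 4.0; OCH3(240°)/F(300°) gauche 2.3 → 13.0 kJ/mol.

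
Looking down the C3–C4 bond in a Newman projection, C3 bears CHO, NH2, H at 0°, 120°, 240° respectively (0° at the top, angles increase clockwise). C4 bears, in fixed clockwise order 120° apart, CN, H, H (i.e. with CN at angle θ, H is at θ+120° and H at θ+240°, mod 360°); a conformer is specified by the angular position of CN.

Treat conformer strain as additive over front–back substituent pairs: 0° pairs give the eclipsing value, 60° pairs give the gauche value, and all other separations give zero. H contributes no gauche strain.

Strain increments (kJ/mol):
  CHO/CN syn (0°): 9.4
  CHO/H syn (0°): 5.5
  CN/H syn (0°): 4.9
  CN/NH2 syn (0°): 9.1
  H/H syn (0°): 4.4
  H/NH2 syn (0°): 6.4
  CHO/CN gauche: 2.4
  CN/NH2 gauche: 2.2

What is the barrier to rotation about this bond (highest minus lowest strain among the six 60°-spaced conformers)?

CN at 0° (eclipsed): CHO(0°)/CN(0°) eclipsed 9.4; NH2(120°)/H(120°) eclipsed 6.4; H(240°)/H(240°) eclipsed 4.4 → 20.2 kJ/mol.
CN at 60° (staggered): CHO(0°)/CN(60°) gauche 2.4; NH2(120°)/CN(60°) gauche 2.2 → 4.6 kJ/mol.
CN at 120° (eclipsed): CHO(0°)/H(0°) eclipsed 5.5; NH2(120°)/CN(120°) eclipsed 9.1; H(240°)/H(240°) eclipsed 4.4 → 19.0 kJ/mol.
CN at 180° (staggered): NH2(120°)/CN(180°) gauche 2.2 → 2.2 kJ/mol.
CN at 240° (eclipsed): CHO(0°)/H(0°) eclipsed 5.5; NH2(120°)/H(120°) eclipsed 6.4; H(240°)/CN(240°) eclipsed 4.9 → 16.8 kJ/mol.
CN at 300° (staggered): CHO(0°)/CN(300°) gauche 2.4 → 2.4 kJ/mol.
Max at 0° (20.2 kJ/mol), min at 180° (2.2 kJ/mol); barrier = 18.0 kJ/mol.

18.0 kJ/mol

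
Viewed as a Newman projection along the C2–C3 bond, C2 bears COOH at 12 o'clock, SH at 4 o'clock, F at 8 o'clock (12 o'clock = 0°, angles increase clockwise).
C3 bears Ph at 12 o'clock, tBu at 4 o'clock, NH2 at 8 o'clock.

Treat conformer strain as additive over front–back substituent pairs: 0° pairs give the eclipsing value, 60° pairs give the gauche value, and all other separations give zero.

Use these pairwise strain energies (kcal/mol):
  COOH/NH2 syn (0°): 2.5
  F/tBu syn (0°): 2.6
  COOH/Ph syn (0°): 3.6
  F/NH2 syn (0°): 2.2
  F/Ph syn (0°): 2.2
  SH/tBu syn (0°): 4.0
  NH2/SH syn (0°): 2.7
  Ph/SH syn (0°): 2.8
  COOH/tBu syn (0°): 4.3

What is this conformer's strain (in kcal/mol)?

This conformer is eclipsed. COOH at 0° is eclipsed with Ph at 0° (3.6); SH at 120° is eclipsed with tBu at 120° (4.0); F at 240° is eclipsed with NH2 at 240° (2.2). Total 9.8 kcal/mol.

9.8 kcal/mol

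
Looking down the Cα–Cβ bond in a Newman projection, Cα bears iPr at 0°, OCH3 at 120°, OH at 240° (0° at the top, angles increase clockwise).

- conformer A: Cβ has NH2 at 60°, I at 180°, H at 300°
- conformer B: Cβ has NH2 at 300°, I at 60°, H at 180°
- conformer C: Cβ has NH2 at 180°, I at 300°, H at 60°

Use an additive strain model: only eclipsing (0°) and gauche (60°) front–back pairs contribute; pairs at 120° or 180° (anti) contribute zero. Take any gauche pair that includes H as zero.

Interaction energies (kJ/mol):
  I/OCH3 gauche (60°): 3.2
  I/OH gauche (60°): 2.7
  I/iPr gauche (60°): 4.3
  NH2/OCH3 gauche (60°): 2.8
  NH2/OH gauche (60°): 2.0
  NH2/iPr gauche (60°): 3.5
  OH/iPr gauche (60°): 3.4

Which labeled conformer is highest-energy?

A is staggered. iPr at 0° is gauche with NH2 at 60° (3.5); OCH3 at 120° is gauche with NH2 at 60° (2.8); OCH3 at 120° is gauche with I at 180° (3.2); OH at 240° is gauche with I at 180° (2.7). Total 12.2 kJ/mol.
B is staggered. iPr at 0° is gauche with NH2 at 300° (3.5); iPr at 0° is gauche with I at 60° (4.3); OCH3 at 120° is gauche with I at 60° (3.2); OH at 240° is gauche with NH2 at 300° (2.0). Total 13.0 kJ/mol.
C is staggered. iPr at 0° is gauche with I at 300° (4.3); OCH3 at 120° is gauche with NH2 at 180° (2.8); OH at 240° is gauche with NH2 at 180° (2.0); OH at 240° is gauche with I at 300° (2.7). Total 11.8 kJ/mol.
B has the highest total (13.0 kJ/mol).

B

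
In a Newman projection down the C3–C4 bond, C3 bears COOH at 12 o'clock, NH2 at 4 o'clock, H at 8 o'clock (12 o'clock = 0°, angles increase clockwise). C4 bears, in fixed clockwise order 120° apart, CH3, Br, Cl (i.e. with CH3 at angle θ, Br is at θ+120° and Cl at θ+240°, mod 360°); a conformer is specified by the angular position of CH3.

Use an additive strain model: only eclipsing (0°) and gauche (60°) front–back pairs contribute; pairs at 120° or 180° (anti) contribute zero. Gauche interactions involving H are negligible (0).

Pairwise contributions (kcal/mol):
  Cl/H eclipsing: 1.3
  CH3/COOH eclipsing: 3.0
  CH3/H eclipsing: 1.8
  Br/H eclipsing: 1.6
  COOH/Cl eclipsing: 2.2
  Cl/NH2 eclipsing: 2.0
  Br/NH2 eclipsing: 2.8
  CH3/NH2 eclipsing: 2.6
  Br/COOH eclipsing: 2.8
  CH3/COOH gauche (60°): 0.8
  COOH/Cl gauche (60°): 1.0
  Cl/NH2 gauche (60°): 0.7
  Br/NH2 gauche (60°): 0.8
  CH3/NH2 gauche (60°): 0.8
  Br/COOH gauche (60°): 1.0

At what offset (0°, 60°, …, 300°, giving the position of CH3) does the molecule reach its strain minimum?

CH3 at 0° (eclipsed): COOH(0°)/CH3(0°) eclipsed 3.0; NH2(120°)/Br(120°) eclipsed 2.8; H(240°)/Cl(240°) eclipsed 1.3 → 7.1 kcal/mol.
CH3 at 60° (staggered): COOH(0°)/CH3(60°) gauche 0.8; COOH(0°)/Cl(300°) gauche 1.0; NH2(120°)/CH3(60°) gauche 0.8; NH2(120°)/Br(180°) gauche 0.8 → 3.4 kcal/mol.
CH3 at 120° (eclipsed): COOH(0°)/Cl(0°) eclipsed 2.2; NH2(120°)/CH3(120°) eclipsed 2.6; H(240°)/Br(240°) eclipsed 1.6 → 6.4 kcal/mol.
CH3 at 180° (staggered): COOH(0°)/Br(300°) gauche 1.0; COOH(0°)/Cl(60°) gauche 1.0; NH2(120°)/CH3(180°) gauche 0.8; NH2(120°)/Cl(60°) gauche 0.7 → 3.5 kcal/mol.
CH3 at 240° (eclipsed): COOH(0°)/Br(0°) eclipsed 2.8; NH2(120°)/Cl(120°) eclipsed 2.0; H(240°)/CH3(240°) eclipsed 1.8 → 6.6 kcal/mol.
CH3 at 300° (staggered): COOH(0°)/CH3(300°) gauche 0.8; COOH(0°)/Br(60°) gauche 1.0; NH2(120°)/Br(60°) gauche 0.8; NH2(120°)/Cl(180°) gauche 0.7 → 3.3 kcal/mol.
The minimum (3.3 kcal/mol) occurs with CH3 at 300°.

300°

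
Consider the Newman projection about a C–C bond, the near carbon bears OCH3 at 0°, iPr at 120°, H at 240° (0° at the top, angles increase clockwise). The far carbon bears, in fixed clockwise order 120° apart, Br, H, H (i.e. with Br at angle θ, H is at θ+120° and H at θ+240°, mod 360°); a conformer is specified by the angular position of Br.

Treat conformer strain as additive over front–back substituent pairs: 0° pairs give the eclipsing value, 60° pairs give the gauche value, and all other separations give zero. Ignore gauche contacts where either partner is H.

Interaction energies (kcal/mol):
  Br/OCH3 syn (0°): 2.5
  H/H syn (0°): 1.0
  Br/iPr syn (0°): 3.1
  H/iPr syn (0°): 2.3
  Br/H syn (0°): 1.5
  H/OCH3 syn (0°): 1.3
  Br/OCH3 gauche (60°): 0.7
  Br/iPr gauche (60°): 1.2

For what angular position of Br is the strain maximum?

0°

Br at 0° (eclipsed): OCH3(0°)/Br(0°) eclipsed 2.5; iPr(120°)/H(120°) eclipsed 2.3; H(240°)/H(240°) eclipsed 1.0 → 5.8 kcal/mol.
Br at 60° (staggered): OCH3(0°)/Br(60°) gauche 0.7; iPr(120°)/Br(60°) gauche 1.2 → 1.9 kcal/mol.
Br at 120° (eclipsed): OCH3(0°)/H(0°) eclipsed 1.3; iPr(120°)/Br(120°) eclipsed 3.1; H(240°)/H(240°) eclipsed 1.0 → 5.4 kcal/mol.
Br at 180° (staggered): iPr(120°)/Br(180°) gauche 1.2 → 1.2 kcal/mol.
Br at 240° (eclipsed): OCH3(0°)/H(0°) eclipsed 1.3; iPr(120°)/H(120°) eclipsed 2.3; H(240°)/Br(240°) eclipsed 1.5 → 5.1 kcal/mol.
Br at 300° (staggered): OCH3(0°)/Br(300°) gauche 0.7 → 0.7 kcal/mol.
The maximum (5.8 kcal/mol) occurs with Br at 0°.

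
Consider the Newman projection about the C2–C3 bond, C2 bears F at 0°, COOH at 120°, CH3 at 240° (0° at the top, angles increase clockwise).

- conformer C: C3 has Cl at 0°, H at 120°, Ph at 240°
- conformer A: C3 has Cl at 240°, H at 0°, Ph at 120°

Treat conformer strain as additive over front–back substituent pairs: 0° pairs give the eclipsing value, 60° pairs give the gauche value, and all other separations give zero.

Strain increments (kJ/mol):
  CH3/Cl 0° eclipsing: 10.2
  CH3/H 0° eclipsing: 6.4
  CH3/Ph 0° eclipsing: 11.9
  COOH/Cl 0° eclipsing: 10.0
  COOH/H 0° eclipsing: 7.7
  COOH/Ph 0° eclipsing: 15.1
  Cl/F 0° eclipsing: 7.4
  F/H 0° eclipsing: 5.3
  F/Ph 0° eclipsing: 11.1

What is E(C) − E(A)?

-3.6 kJ/mol

C (eclipsed): F–Cl eclipsed, COOH–H eclipsed, CH3–Ph eclipsed; 7.4 + 7.7 + 11.9 = 27.0 kJ/mol.
A (eclipsed): F–H eclipsed, COOH–Ph eclipsed, CH3–Cl eclipsed; 5.3 + 15.1 + 10.2 = 30.6 kJ/mol.
E(C) − E(A) = 27.0 − 30.6 = -3.6 kJ/mol.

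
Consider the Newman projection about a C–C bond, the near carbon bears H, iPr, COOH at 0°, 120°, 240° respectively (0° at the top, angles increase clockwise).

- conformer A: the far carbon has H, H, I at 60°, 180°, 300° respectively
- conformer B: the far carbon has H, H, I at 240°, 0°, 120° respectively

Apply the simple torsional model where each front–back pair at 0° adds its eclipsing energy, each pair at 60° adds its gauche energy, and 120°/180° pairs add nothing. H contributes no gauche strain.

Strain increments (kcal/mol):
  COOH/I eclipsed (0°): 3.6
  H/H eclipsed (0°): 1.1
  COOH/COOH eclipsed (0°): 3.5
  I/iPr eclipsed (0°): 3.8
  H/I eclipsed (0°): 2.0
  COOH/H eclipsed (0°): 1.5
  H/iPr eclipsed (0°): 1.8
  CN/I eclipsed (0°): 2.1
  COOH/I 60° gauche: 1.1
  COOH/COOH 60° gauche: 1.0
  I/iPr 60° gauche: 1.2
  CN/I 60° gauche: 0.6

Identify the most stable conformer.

A

A (staggered): COOH(240°)/I(300°) gauche 1.1 → 1.1 kcal/mol.
B (eclipsed): H(0°)/H(0°) eclipsed 1.1; iPr(120°)/I(120°) eclipsed 3.8; COOH(240°)/H(240°) eclipsed 1.5 → 6.4 kcal/mol.
A has the lowest total (1.1 kcal/mol).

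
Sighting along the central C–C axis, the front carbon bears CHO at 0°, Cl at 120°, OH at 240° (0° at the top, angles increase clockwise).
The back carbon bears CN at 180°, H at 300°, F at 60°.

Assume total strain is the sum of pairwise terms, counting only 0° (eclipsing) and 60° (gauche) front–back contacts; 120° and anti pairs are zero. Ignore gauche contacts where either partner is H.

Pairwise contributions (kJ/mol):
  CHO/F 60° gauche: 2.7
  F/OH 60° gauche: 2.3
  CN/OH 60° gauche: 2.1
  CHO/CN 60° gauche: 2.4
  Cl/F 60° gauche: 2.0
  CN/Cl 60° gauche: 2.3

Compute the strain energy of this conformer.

9.1 kJ/mol

This conformer (staggered): CHO–F gauche, Cl–CN gauche, Cl–F gauche, OH–CN gauche; 2.7 + 2.3 + 2.0 + 2.1 = 9.1 kJ/mol.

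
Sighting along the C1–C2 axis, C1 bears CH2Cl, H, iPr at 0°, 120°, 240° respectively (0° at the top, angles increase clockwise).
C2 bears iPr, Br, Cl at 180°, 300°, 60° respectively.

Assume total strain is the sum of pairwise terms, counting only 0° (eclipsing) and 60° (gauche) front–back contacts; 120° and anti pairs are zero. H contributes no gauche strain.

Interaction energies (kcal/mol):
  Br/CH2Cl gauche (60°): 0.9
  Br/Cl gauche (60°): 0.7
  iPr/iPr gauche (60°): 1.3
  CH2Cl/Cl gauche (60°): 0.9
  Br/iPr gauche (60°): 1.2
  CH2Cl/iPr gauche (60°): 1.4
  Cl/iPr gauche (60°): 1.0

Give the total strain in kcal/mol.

4.3 kcal/mol

This conformer (staggered): CH2Cl(0°)/Br(300°) gauche 0.9; CH2Cl(0°)/Cl(60°) gauche 0.9; iPr(240°)/iPr(180°) gauche 1.3; iPr(240°)/Br(300°) gauche 1.2 → 4.3 kcal/mol.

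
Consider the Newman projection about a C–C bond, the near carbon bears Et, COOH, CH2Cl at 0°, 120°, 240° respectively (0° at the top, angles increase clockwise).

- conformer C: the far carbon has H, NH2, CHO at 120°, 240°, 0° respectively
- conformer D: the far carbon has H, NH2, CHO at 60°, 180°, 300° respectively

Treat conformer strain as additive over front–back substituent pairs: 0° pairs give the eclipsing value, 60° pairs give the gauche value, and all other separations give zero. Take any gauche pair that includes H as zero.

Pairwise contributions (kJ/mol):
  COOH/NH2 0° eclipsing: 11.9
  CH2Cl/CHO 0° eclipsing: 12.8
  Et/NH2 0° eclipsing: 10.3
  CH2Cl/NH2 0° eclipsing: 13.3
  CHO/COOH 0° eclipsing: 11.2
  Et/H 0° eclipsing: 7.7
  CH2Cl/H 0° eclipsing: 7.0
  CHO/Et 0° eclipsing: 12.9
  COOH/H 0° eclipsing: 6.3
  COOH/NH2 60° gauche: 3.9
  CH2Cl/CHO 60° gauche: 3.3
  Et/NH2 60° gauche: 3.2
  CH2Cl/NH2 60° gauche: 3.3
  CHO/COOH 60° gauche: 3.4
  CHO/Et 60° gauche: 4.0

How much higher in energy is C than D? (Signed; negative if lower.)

+18.0 kJ/mol

C (eclipsed): Et–CHO eclipsed, COOH–H eclipsed, CH2Cl–NH2 eclipsed; 12.9 + 6.3 + 13.3 = 32.5 kJ/mol.
D (staggered): Et–CHO gauche, COOH–NH2 gauche, CH2Cl–NH2 gauche, CH2Cl–CHO gauche; 4.0 + 3.9 + 3.3 + 3.3 = 14.5 kJ/mol.
E(C) − E(D) = 32.5 − 14.5 = +18.0 kJ/mol.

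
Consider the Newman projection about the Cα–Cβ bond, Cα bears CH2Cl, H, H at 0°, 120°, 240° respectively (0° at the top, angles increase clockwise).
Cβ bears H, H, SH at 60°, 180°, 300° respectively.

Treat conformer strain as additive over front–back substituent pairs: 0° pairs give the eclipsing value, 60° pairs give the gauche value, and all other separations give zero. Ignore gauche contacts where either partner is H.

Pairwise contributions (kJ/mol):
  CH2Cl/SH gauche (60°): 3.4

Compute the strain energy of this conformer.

This conformer (staggered): CH2Cl(0°)/SH(300°) gauche 3.4 → 3.4 kJ/mol.

3.4 kJ/mol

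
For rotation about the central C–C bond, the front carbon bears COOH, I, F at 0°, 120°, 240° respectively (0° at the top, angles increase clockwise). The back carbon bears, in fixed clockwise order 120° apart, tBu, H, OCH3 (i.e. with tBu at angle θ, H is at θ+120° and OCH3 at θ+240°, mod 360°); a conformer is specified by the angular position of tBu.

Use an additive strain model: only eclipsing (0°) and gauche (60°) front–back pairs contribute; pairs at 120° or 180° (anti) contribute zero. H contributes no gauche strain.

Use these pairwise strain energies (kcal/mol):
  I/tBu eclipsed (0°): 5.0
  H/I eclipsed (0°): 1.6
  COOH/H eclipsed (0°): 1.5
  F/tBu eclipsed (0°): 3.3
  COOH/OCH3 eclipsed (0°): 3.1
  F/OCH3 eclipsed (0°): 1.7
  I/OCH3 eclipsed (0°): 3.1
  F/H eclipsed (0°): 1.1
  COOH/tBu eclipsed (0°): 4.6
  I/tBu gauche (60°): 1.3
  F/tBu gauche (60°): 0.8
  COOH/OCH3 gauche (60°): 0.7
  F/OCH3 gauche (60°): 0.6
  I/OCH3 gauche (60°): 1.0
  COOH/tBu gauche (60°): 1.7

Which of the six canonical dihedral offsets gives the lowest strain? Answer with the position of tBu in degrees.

180°

tBu at 0° is eclipsed. COOH at 0° is eclipsed with tBu at 0° (4.6); I at 120° is eclipsed with H at 120° (1.6); F at 240° is eclipsed with OCH3 at 240° (1.7). Total 7.9 kcal/mol.
tBu at 60° is staggered. COOH at 0° is gauche with tBu at 60° (1.7); COOH at 0° is gauche with OCH3 at 300° (0.7); I at 120° is gauche with tBu at 60° (1.3); F at 240° is gauche with OCH3 at 300° (0.6). Total 4.3 kcal/mol.
tBu at 120° is eclipsed. COOH at 0° is eclipsed with OCH3 at 0° (3.1); I at 120° is eclipsed with tBu at 120° (5.0); F at 240° is eclipsed with H at 240° (1.1). Total 9.2 kcal/mol.
tBu at 180° is staggered. COOH at 0° is gauche with OCH3 at 60° (0.7); I at 120° is gauche with tBu at 180° (1.3); I at 120° is gauche with OCH3 at 60° (1.0); F at 240° is gauche with tBu at 180° (0.8). Total 3.8 kcal/mol.
tBu at 240° is eclipsed. COOH at 0° is eclipsed with H at 0° (1.5); I at 120° is eclipsed with OCH3 at 120° (3.1); F at 240° is eclipsed with tBu at 240° (3.3). Total 7.9 kcal/mol.
tBu at 300° is staggered. COOH at 0° is gauche with tBu at 300° (1.7); I at 120° is gauche with OCH3 at 180° (1.0); F at 240° is gauche with tBu at 300° (0.8); F at 240° is gauche with OCH3 at 180° (0.6). Total 4.1 kcal/mol.
The minimum (3.8 kcal/mol) occurs with tBu at 180°.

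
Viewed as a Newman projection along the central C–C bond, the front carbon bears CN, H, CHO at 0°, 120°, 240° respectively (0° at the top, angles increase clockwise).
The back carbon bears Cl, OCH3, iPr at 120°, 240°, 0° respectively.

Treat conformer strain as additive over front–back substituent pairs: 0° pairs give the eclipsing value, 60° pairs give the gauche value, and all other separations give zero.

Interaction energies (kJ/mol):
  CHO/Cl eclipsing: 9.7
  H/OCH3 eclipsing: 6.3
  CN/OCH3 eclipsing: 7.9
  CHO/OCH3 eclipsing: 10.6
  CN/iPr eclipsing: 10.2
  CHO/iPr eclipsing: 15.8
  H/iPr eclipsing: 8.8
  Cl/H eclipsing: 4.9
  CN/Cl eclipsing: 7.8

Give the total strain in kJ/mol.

25.7 kJ/mol

This conformer (eclipsed): CN(0°)/iPr(0°) eclipsed 10.2; H(120°)/Cl(120°) eclipsed 4.9; CHO(240°)/OCH3(240°) eclipsed 10.6 → 25.7 kJ/mol.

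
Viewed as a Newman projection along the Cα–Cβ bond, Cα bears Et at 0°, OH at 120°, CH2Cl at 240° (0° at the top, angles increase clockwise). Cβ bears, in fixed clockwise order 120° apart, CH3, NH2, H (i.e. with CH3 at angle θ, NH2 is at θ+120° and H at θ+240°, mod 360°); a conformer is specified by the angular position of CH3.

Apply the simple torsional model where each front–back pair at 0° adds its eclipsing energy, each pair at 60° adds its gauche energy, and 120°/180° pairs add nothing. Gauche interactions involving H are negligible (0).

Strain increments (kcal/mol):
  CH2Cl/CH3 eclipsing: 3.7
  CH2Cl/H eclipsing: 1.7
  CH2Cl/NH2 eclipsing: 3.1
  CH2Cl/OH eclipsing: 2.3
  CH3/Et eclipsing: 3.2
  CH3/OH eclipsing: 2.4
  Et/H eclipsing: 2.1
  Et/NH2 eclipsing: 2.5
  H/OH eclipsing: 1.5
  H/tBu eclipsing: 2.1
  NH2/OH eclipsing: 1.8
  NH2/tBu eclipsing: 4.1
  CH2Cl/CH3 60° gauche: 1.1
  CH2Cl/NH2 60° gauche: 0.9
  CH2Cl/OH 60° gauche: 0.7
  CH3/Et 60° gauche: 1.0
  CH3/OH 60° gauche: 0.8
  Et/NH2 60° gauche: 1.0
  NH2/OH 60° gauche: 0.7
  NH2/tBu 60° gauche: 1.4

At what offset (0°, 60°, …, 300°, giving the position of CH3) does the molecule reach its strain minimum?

60°

CH3 at 0° is eclipsed. Et at 0° is eclipsed with CH3 at 0° (3.2); OH at 120° is eclipsed with NH2 at 120° (1.8); CH2Cl at 240° is eclipsed with H at 240° (1.7). Total 6.7 kcal/mol.
CH3 at 60° is staggered. Et at 0° is gauche with CH3 at 60° (1.0); OH at 120° is gauche with CH3 at 60° (0.8); OH at 120° is gauche with NH2 at 180° (0.7); CH2Cl at 240° is gauche with NH2 at 180° (0.9). Total 3.4 kcal/mol.
CH3 at 120° is eclipsed. Et at 0° is eclipsed with H at 0° (2.1); OH at 120° is eclipsed with CH3 at 120° (2.4); CH2Cl at 240° is eclipsed with NH2 at 240° (3.1). Total 7.6 kcal/mol.
CH3 at 180° is staggered. Et at 0° is gauche with NH2 at 300° (1.0); OH at 120° is gauche with CH3 at 180° (0.8); CH2Cl at 240° is gauche with CH3 at 180° (1.1); CH2Cl at 240° is gauche with NH2 at 300° (0.9). Total 3.8 kcal/mol.
CH3 at 240° is eclipsed. Et at 0° is eclipsed with NH2 at 0° (2.5); OH at 120° is eclipsed with H at 120° (1.5); CH2Cl at 240° is eclipsed with CH3 at 240° (3.7). Total 7.7 kcal/mol.
CH3 at 300° is staggered. Et at 0° is gauche with CH3 at 300° (1.0); Et at 0° is gauche with NH2 at 60° (1.0); OH at 120° is gauche with NH2 at 60° (0.7); CH2Cl at 240° is gauche with CH3 at 300° (1.1). Total 3.8 kcal/mol.
The minimum (3.4 kcal/mol) occurs with CH3 at 60°.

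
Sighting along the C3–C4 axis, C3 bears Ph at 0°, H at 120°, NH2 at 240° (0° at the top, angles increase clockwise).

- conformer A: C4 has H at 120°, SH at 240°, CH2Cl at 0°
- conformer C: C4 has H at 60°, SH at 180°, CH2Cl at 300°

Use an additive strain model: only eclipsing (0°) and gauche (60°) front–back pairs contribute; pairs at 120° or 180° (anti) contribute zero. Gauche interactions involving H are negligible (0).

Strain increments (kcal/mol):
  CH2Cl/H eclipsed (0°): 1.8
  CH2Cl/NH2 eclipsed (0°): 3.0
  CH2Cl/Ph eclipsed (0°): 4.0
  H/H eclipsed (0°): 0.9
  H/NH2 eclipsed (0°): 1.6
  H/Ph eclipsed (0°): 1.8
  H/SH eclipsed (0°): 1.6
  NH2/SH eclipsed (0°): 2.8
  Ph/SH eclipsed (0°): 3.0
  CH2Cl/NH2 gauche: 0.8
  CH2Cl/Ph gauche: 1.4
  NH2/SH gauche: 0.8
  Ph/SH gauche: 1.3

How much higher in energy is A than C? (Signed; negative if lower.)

A (eclipsed): Ph–CH2Cl eclipsed, H–H eclipsed, NH2–SH eclipsed; 4.0 + 0.9 + 2.8 = 7.7 kcal/mol.
C (staggered): Ph–CH2Cl gauche, NH2–SH gauche, NH2–CH2Cl gauche; 1.4 + 0.8 + 0.8 = 3.0 kcal/mol.
E(A) − E(C) = 7.7 − 3.0 = +4.7 kcal/mol.

+4.7 kcal/mol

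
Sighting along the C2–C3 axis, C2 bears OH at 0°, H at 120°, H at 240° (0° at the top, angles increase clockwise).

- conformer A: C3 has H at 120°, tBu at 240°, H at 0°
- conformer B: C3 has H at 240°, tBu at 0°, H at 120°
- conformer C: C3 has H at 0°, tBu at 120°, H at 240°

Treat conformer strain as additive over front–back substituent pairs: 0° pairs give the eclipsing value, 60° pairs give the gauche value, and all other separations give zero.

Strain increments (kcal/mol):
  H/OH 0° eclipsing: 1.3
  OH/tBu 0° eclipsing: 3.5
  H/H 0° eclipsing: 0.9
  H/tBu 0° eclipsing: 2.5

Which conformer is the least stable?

A is eclipsed. OH at 0° is eclipsed with H at 0° (1.3); H at 120° is eclipsed with H at 120° (0.9); H at 240° is eclipsed with tBu at 240° (2.5). Total 4.7 kcal/mol.
B is eclipsed. OH at 0° is eclipsed with tBu at 0° (3.5); H at 120° is eclipsed with H at 120° (0.9); H at 240° is eclipsed with H at 240° (0.9). Total 5.3 kcal/mol.
C is eclipsed. OH at 0° is eclipsed with H at 0° (1.3); H at 120° is eclipsed with tBu at 120° (2.5); H at 240° is eclipsed with H at 240° (0.9). Total 4.7 kcal/mol.
B has the highest total (5.3 kcal/mol).

B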